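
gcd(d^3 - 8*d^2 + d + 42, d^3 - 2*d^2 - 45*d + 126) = d - 3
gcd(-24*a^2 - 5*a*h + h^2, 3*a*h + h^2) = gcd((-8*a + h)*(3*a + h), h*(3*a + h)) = 3*a + h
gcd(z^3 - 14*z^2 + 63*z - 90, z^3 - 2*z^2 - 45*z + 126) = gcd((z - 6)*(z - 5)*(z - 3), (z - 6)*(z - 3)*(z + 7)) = z^2 - 9*z + 18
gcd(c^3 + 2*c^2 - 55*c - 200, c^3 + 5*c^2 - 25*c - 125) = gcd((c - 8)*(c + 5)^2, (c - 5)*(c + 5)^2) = c^2 + 10*c + 25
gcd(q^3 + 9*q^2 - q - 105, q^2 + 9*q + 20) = q + 5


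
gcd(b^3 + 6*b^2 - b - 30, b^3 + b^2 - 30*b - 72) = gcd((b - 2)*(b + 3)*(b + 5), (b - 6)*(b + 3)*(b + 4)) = b + 3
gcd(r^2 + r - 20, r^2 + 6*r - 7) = 1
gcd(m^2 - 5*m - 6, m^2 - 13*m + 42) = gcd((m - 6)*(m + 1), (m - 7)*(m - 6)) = m - 6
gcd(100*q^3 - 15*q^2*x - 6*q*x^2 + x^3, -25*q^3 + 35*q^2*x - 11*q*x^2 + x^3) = 25*q^2 - 10*q*x + x^2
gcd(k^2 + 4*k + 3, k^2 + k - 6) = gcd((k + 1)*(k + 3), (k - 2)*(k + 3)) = k + 3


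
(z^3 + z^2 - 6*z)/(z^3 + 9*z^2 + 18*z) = (z - 2)/(z + 6)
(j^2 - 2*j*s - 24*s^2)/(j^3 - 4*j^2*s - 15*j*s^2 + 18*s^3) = (-j - 4*s)/(-j^2 - 2*j*s + 3*s^2)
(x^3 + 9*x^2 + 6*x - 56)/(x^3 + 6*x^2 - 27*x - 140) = (x - 2)/(x - 5)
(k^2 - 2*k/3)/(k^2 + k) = (k - 2/3)/(k + 1)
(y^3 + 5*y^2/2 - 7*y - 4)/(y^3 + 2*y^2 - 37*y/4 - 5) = 2*(y - 2)/(2*y - 5)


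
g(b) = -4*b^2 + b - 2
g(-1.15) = -8.44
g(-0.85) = -5.74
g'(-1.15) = 10.20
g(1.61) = -10.76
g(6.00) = -140.00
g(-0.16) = -2.26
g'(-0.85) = 7.80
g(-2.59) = -31.42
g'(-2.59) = 21.72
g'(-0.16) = 2.28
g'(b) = 1 - 8*b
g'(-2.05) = 17.40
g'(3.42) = -26.36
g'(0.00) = 1.00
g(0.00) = -2.00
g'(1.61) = -11.88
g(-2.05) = -20.86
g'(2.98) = -22.84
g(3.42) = -45.37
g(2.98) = -34.54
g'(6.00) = -47.00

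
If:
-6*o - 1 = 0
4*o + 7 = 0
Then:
No Solution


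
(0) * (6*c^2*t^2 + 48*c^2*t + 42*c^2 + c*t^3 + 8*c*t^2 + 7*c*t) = 0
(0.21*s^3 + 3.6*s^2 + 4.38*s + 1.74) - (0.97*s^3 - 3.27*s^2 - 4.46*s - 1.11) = -0.76*s^3 + 6.87*s^2 + 8.84*s + 2.85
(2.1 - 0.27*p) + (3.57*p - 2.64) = 3.3*p - 0.54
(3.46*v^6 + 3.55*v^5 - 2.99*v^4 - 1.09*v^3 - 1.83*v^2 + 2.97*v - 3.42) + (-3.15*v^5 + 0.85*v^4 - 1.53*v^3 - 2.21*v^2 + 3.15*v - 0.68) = 3.46*v^6 + 0.4*v^5 - 2.14*v^4 - 2.62*v^3 - 4.04*v^2 + 6.12*v - 4.1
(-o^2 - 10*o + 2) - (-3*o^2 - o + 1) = 2*o^2 - 9*o + 1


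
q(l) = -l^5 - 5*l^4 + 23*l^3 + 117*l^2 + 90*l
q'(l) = -5*l^4 - 20*l^3 + 69*l^2 + 234*l + 90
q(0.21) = 24.26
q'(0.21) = 141.99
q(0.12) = 12.52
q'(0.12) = 119.04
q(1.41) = 398.65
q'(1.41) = 481.29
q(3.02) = 1305.27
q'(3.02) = 459.21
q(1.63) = 510.36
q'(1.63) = 532.84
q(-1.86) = 51.79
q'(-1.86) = -37.67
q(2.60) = 1081.87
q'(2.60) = 584.83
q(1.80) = 603.83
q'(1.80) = 565.63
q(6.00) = -4536.00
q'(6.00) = -6822.00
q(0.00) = 0.00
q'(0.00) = 90.00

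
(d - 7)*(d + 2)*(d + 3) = d^3 - 2*d^2 - 29*d - 42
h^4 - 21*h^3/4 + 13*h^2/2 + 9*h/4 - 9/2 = (h - 3)*(h - 2)*(h - 1)*(h + 3/4)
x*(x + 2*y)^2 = x^3 + 4*x^2*y + 4*x*y^2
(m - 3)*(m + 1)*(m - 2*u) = m^3 - 2*m^2*u - 2*m^2 + 4*m*u - 3*m + 6*u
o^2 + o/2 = o*(o + 1/2)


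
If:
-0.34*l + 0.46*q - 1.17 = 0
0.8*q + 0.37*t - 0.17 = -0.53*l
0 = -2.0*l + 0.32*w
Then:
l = 0.16*w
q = 0.118260869565217*w + 2.54347826086957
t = -0.484888366627497*w - 5.03995299647474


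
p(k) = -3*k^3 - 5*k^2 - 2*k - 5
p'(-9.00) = -641.00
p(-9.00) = 1795.00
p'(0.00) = -2.00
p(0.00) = -5.00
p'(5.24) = -301.52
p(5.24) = -584.40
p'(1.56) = -39.50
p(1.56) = -31.68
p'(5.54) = -333.62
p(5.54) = -679.63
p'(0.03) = -2.31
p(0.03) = -5.06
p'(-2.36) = -28.53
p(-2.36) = 11.30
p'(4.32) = -213.16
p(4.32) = -348.82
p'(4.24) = -206.20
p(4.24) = -332.04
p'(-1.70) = -11.01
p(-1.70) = -1.31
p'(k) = -9*k^2 - 10*k - 2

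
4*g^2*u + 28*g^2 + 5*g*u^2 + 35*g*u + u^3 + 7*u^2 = (g + u)*(4*g + u)*(u + 7)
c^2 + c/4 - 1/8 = (c - 1/4)*(c + 1/2)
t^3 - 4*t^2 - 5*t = t*(t - 5)*(t + 1)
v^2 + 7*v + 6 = (v + 1)*(v + 6)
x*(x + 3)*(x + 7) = x^3 + 10*x^2 + 21*x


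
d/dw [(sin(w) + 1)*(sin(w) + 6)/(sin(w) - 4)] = (sin(w)^2 - 8*sin(w) - 34)*cos(w)/(sin(w) - 4)^2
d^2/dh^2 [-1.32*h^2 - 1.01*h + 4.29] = -2.64000000000000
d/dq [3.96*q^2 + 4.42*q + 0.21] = 7.92*q + 4.42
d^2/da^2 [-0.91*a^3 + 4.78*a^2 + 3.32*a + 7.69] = 9.56 - 5.46*a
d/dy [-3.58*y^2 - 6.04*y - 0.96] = -7.16*y - 6.04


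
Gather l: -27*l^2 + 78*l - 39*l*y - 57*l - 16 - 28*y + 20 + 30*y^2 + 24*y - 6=-27*l^2 + l*(21 - 39*y) + 30*y^2 - 4*y - 2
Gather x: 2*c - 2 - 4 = 2*c - 6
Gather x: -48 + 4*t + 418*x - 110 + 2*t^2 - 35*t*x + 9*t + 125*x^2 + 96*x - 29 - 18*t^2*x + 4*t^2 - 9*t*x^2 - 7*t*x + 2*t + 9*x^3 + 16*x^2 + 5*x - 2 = 6*t^2 + 15*t + 9*x^3 + x^2*(141 - 9*t) + x*(-18*t^2 - 42*t + 519) - 189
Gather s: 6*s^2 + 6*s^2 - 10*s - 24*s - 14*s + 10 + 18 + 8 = 12*s^2 - 48*s + 36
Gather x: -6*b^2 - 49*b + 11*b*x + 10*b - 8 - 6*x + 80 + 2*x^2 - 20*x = -6*b^2 - 39*b + 2*x^2 + x*(11*b - 26) + 72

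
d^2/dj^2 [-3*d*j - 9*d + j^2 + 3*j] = 2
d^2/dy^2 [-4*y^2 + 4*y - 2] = -8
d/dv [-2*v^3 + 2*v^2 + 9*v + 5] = -6*v^2 + 4*v + 9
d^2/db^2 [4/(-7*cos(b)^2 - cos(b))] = 4*(49*(1 - cos(2*b))^2 - 105*cos(b)/4 + 99*cos(2*b)/2 + 21*cos(3*b)/4 - 297/2)/((7*cos(b) + 1)^3*cos(b)^3)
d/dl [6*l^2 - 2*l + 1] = 12*l - 2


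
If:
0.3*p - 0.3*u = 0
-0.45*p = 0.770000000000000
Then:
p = -1.71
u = -1.71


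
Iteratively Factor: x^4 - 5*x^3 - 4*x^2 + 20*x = (x - 5)*(x^3 - 4*x) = (x - 5)*(x - 2)*(x^2 + 2*x) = (x - 5)*(x - 2)*(x + 2)*(x)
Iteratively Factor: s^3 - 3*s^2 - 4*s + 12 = (s + 2)*(s^2 - 5*s + 6) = (s - 2)*(s + 2)*(s - 3)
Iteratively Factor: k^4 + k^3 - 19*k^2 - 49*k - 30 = (k + 2)*(k^3 - k^2 - 17*k - 15) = (k - 5)*(k + 2)*(k^2 + 4*k + 3) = (k - 5)*(k + 1)*(k + 2)*(k + 3)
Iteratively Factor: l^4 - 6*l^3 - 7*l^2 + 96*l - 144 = (l - 3)*(l^3 - 3*l^2 - 16*l + 48) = (l - 3)^2*(l^2 - 16) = (l - 4)*(l - 3)^2*(l + 4)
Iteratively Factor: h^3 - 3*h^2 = (h - 3)*(h^2) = h*(h - 3)*(h)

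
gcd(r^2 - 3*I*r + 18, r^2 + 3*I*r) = r + 3*I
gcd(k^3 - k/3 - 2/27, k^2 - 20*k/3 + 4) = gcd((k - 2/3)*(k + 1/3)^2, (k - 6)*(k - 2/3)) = k - 2/3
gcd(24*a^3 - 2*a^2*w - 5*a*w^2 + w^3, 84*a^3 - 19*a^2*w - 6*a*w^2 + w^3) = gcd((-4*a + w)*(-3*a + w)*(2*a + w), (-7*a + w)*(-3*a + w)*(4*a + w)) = -3*a + w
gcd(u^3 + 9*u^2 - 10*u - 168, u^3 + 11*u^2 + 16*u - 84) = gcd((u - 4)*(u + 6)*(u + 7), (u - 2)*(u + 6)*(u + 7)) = u^2 + 13*u + 42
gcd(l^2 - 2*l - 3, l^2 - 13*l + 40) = 1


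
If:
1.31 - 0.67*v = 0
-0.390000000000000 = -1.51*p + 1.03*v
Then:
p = 1.59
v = 1.96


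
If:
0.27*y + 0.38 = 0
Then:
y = -1.41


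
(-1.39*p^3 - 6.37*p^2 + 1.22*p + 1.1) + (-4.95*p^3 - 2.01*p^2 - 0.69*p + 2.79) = -6.34*p^3 - 8.38*p^2 + 0.53*p + 3.89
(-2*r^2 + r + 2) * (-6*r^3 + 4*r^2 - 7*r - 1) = 12*r^5 - 14*r^4 + 6*r^3 + 3*r^2 - 15*r - 2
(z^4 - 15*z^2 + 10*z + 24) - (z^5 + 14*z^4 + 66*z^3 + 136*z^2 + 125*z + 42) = -z^5 - 13*z^4 - 66*z^3 - 151*z^2 - 115*z - 18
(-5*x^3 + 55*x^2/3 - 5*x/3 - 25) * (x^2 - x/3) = -5*x^5 + 20*x^4 - 70*x^3/9 - 220*x^2/9 + 25*x/3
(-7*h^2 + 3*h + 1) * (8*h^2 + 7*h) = -56*h^4 - 25*h^3 + 29*h^2 + 7*h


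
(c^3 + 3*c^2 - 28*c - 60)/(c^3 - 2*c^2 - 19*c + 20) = (c^2 + 8*c + 12)/(c^2 + 3*c - 4)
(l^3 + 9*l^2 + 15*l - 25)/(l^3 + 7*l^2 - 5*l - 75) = (l - 1)/(l - 3)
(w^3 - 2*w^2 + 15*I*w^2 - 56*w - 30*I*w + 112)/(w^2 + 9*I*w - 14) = (w^2 + w*(-2 + 8*I) - 16*I)/(w + 2*I)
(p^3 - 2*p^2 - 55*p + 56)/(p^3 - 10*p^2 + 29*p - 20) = (p^2 - p - 56)/(p^2 - 9*p + 20)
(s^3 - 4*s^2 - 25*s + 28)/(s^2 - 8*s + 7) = s + 4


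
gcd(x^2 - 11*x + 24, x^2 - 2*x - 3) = x - 3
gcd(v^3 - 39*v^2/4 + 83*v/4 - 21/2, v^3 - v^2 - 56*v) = 1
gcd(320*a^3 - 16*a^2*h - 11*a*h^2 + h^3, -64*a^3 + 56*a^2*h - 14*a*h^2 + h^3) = 8*a - h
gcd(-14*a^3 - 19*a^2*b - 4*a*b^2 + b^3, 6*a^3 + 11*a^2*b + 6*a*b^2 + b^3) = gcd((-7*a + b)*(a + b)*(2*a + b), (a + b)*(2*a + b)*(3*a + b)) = 2*a^2 + 3*a*b + b^2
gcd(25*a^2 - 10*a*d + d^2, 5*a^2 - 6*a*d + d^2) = 5*a - d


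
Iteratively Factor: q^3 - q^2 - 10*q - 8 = (q - 4)*(q^2 + 3*q + 2) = (q - 4)*(q + 2)*(q + 1)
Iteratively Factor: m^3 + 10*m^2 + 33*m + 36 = (m + 3)*(m^2 + 7*m + 12) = (m + 3)*(m + 4)*(m + 3)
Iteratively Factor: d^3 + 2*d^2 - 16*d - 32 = (d - 4)*(d^2 + 6*d + 8) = (d - 4)*(d + 4)*(d + 2)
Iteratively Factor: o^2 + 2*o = (o)*(o + 2)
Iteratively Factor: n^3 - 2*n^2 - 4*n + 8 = (n - 2)*(n^2 - 4) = (n - 2)*(n + 2)*(n - 2)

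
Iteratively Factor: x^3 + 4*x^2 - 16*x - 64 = (x + 4)*(x^2 - 16) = (x - 4)*(x + 4)*(x + 4)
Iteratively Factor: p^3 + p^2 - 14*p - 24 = (p + 3)*(p^2 - 2*p - 8) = (p + 2)*(p + 3)*(p - 4)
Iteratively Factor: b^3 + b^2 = (b)*(b^2 + b) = b*(b + 1)*(b)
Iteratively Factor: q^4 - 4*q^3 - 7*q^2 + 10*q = (q - 1)*(q^3 - 3*q^2 - 10*q) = q*(q - 1)*(q^2 - 3*q - 10) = q*(q - 5)*(q - 1)*(q + 2)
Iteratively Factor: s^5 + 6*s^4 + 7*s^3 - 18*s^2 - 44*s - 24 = (s - 2)*(s^4 + 8*s^3 + 23*s^2 + 28*s + 12) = (s - 2)*(s + 3)*(s^3 + 5*s^2 + 8*s + 4) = (s - 2)*(s + 2)*(s + 3)*(s^2 + 3*s + 2) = (s - 2)*(s + 2)^2*(s + 3)*(s + 1)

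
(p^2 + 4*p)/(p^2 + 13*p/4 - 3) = 4*p/(4*p - 3)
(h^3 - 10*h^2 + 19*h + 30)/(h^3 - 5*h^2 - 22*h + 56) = (h^3 - 10*h^2 + 19*h + 30)/(h^3 - 5*h^2 - 22*h + 56)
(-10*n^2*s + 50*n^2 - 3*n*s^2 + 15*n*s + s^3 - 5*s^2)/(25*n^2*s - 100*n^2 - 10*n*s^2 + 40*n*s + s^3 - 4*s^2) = (2*n*s - 10*n + s^2 - 5*s)/(-5*n*s + 20*n + s^2 - 4*s)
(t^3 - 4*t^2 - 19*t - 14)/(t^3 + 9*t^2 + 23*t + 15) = (t^2 - 5*t - 14)/(t^2 + 8*t + 15)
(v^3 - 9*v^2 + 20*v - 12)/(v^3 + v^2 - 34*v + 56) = (v^2 - 7*v + 6)/(v^2 + 3*v - 28)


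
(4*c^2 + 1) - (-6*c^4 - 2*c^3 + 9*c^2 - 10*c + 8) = 6*c^4 + 2*c^3 - 5*c^2 + 10*c - 7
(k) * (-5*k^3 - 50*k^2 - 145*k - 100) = -5*k^4 - 50*k^3 - 145*k^2 - 100*k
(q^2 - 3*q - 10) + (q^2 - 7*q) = 2*q^2 - 10*q - 10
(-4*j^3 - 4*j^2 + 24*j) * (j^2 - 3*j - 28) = -4*j^5 + 8*j^4 + 148*j^3 + 40*j^2 - 672*j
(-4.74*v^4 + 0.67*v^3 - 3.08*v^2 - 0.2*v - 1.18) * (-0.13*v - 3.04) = 0.6162*v^5 + 14.3225*v^4 - 1.6364*v^3 + 9.3892*v^2 + 0.7614*v + 3.5872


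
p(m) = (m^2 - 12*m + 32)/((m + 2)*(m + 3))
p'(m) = (2*m - 12)/((m + 2)*(m + 3)) - (m^2 - 12*m + 32)/((m + 2)*(m + 3)^2) - (m^2 - 12*m + 32)/((m + 2)^2*(m + 3)) = (17*m^2 - 52*m - 232)/(m^4 + 10*m^3 + 37*m^2 + 60*m + 36)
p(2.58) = 0.30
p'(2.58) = -0.39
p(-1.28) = 39.57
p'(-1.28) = -89.71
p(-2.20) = -395.25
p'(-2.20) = -1379.69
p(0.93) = 1.88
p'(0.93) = -2.00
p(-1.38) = 50.24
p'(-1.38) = -126.75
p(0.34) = 3.59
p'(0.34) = -4.06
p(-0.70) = 13.68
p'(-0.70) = -20.95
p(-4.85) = 21.57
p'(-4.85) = 15.11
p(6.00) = -0.06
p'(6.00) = 0.01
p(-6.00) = 11.67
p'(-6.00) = 4.81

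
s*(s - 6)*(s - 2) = s^3 - 8*s^2 + 12*s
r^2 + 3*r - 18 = (r - 3)*(r + 6)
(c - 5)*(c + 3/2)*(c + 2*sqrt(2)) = c^3 - 7*c^2/2 + 2*sqrt(2)*c^2 - 7*sqrt(2)*c - 15*c/2 - 15*sqrt(2)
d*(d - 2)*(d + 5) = d^3 + 3*d^2 - 10*d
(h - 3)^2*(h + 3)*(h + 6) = h^4 + 3*h^3 - 27*h^2 - 27*h + 162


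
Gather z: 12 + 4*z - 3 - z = 3*z + 9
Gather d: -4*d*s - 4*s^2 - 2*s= -4*d*s - 4*s^2 - 2*s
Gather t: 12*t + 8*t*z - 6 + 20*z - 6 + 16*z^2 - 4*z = t*(8*z + 12) + 16*z^2 + 16*z - 12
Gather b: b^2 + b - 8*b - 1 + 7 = b^2 - 7*b + 6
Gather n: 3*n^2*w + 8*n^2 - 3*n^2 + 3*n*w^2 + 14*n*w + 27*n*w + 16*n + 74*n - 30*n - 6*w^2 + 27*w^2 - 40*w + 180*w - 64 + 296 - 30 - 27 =n^2*(3*w + 5) + n*(3*w^2 + 41*w + 60) + 21*w^2 + 140*w + 175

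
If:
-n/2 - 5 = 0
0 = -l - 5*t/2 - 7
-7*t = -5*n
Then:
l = 76/7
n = -10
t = -50/7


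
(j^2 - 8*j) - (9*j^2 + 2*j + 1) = -8*j^2 - 10*j - 1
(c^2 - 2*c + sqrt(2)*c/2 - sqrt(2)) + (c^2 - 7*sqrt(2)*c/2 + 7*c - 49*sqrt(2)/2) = 2*c^2 - 3*sqrt(2)*c + 5*c - 51*sqrt(2)/2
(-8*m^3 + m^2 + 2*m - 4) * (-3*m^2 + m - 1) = 24*m^5 - 11*m^4 + 3*m^3 + 13*m^2 - 6*m + 4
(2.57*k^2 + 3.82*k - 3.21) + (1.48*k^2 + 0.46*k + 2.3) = 4.05*k^2 + 4.28*k - 0.91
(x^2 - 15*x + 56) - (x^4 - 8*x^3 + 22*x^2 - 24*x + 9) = -x^4 + 8*x^3 - 21*x^2 + 9*x + 47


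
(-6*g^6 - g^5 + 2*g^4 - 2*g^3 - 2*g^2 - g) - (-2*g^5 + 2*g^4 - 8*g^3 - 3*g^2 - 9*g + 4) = -6*g^6 + g^5 + 6*g^3 + g^2 + 8*g - 4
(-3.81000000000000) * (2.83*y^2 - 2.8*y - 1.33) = -10.7823*y^2 + 10.668*y + 5.0673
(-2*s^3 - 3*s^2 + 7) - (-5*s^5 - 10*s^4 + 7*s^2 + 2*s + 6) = 5*s^5 + 10*s^4 - 2*s^3 - 10*s^2 - 2*s + 1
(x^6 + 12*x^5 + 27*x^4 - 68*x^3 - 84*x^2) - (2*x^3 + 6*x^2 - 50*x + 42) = x^6 + 12*x^5 + 27*x^4 - 70*x^3 - 90*x^2 + 50*x - 42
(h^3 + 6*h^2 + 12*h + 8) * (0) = 0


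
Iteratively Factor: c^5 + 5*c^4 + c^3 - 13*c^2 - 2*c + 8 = (c - 1)*(c^4 + 6*c^3 + 7*c^2 - 6*c - 8) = (c - 1)*(c + 4)*(c^3 + 2*c^2 - c - 2) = (c - 1)*(c + 2)*(c + 4)*(c^2 - 1) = (c - 1)*(c + 1)*(c + 2)*(c + 4)*(c - 1)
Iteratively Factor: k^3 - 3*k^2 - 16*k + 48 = (k + 4)*(k^2 - 7*k + 12) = (k - 4)*(k + 4)*(k - 3)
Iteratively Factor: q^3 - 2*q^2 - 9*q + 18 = (q + 3)*(q^2 - 5*q + 6) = (q - 3)*(q + 3)*(q - 2)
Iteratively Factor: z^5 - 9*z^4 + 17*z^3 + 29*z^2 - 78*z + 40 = (z - 1)*(z^4 - 8*z^3 + 9*z^2 + 38*z - 40) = (z - 1)^2*(z^3 - 7*z^2 + 2*z + 40) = (z - 4)*(z - 1)^2*(z^2 - 3*z - 10) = (z - 5)*(z - 4)*(z - 1)^2*(z + 2)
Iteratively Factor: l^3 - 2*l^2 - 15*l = (l)*(l^2 - 2*l - 15) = l*(l + 3)*(l - 5)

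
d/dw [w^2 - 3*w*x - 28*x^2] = 2*w - 3*x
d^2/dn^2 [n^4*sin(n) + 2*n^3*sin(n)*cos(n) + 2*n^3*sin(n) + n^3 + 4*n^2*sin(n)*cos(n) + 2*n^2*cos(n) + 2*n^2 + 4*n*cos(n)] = -n^4*sin(n) - 2*n^3*sin(n) - 4*n^3*sin(2*n) + 8*n^3*cos(n) + 12*n^2*sin(n) - 8*n^2*sin(2*n) + 10*n^2*cos(n) + 12*n^2*cos(2*n) + 6*n*sin(2*n) + 16*n*cos(2*n) - 4*sqrt(2)*n*cos(n + pi/4) + 6*n - 8*sin(n) + 4*sin(2*n) + 4*cos(n) + 4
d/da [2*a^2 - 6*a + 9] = 4*a - 6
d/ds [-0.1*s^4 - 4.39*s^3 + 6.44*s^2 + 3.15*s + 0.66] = -0.4*s^3 - 13.17*s^2 + 12.88*s + 3.15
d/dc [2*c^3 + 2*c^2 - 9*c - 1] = 6*c^2 + 4*c - 9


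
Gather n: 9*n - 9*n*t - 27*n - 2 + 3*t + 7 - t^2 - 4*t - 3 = n*(-9*t - 18) - t^2 - t + 2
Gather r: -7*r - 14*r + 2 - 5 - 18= -21*r - 21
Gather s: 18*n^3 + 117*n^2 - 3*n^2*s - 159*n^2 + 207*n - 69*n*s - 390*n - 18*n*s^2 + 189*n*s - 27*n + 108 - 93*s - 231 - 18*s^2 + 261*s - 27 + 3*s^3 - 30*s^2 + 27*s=18*n^3 - 42*n^2 - 210*n + 3*s^3 + s^2*(-18*n - 48) + s*(-3*n^2 + 120*n + 195) - 150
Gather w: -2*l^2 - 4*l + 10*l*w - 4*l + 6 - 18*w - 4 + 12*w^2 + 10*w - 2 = -2*l^2 - 8*l + 12*w^2 + w*(10*l - 8)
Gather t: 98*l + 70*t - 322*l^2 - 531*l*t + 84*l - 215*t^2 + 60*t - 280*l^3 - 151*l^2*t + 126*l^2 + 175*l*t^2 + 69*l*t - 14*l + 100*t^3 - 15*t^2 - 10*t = -280*l^3 - 196*l^2 + 168*l + 100*t^3 + t^2*(175*l - 230) + t*(-151*l^2 - 462*l + 120)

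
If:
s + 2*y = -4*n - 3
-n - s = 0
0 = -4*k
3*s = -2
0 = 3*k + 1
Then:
No Solution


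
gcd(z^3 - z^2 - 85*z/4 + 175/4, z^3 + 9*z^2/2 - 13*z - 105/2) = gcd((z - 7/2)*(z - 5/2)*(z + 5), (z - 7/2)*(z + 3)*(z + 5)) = z^2 + 3*z/2 - 35/2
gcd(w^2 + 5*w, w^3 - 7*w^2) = w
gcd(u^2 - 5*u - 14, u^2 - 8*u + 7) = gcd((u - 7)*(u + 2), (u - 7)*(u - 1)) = u - 7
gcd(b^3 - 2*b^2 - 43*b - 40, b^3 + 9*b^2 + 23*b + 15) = b^2 + 6*b + 5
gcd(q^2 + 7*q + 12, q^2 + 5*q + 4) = q + 4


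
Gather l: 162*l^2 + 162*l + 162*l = 162*l^2 + 324*l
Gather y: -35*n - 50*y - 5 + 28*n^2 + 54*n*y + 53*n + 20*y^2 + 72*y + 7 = 28*n^2 + 18*n + 20*y^2 + y*(54*n + 22) + 2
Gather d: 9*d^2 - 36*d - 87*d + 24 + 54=9*d^2 - 123*d + 78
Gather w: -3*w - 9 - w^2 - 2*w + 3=-w^2 - 5*w - 6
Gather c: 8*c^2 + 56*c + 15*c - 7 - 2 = 8*c^2 + 71*c - 9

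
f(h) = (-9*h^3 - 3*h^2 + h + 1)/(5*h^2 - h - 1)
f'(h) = (1 - 10*h)*(-9*h^3 - 3*h^2 + h + 1)/(5*h^2 - h - 1)^2 + (-27*h^2 - 6*h + 1)/(5*h^2 - h - 1) = h*(-45*h^3 + 18*h^2 + 25*h - 4)/(25*h^4 - 10*h^3 - 9*h^2 + 2*h + 1)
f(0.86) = -3.31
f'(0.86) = 0.56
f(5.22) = -10.43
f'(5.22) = -1.79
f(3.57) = -7.49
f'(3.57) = -1.77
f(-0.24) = -1.51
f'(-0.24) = 8.99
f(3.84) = -7.97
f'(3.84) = -1.77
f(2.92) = -6.35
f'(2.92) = -1.75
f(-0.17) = -1.15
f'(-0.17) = 2.72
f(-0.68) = 0.88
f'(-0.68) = -0.25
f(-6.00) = 9.90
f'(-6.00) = -1.79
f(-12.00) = 20.67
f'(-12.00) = -1.80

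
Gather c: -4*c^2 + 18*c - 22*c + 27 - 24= -4*c^2 - 4*c + 3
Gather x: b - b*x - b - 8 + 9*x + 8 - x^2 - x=-x^2 + x*(8 - b)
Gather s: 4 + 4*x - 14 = 4*x - 10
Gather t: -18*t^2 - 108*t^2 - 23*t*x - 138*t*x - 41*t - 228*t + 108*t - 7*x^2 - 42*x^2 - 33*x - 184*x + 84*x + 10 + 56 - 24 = -126*t^2 + t*(-161*x - 161) - 49*x^2 - 133*x + 42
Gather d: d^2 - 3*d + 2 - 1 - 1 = d^2 - 3*d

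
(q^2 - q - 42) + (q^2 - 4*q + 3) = 2*q^2 - 5*q - 39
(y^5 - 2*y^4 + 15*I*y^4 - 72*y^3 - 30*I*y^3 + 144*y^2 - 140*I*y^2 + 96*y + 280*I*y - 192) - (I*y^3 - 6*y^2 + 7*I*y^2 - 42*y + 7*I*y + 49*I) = y^5 - 2*y^4 + 15*I*y^4 - 72*y^3 - 31*I*y^3 + 150*y^2 - 147*I*y^2 + 138*y + 273*I*y - 192 - 49*I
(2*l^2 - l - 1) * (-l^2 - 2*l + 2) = -2*l^4 - 3*l^3 + 7*l^2 - 2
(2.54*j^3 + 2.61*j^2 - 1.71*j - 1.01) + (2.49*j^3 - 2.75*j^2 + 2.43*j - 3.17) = 5.03*j^3 - 0.14*j^2 + 0.72*j - 4.18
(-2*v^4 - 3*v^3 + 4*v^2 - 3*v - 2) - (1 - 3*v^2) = -2*v^4 - 3*v^3 + 7*v^2 - 3*v - 3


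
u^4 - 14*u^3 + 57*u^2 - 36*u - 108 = (u - 6)^2*(u - 3)*(u + 1)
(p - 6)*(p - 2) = p^2 - 8*p + 12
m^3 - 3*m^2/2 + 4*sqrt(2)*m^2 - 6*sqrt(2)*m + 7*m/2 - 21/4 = (m - 3/2)*(m + sqrt(2)/2)*(m + 7*sqrt(2)/2)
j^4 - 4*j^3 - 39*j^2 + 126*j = j*(j - 7)*(j - 3)*(j + 6)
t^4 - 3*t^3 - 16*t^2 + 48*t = t*(t - 4)*(t - 3)*(t + 4)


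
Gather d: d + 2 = d + 2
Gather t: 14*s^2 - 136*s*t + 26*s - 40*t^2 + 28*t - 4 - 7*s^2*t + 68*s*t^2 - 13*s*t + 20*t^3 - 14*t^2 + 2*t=14*s^2 + 26*s + 20*t^3 + t^2*(68*s - 54) + t*(-7*s^2 - 149*s + 30) - 4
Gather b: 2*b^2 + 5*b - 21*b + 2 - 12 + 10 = 2*b^2 - 16*b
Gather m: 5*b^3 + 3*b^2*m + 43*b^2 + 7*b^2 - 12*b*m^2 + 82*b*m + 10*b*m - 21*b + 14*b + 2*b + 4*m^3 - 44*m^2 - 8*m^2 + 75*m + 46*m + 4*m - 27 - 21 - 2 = 5*b^3 + 50*b^2 - 5*b + 4*m^3 + m^2*(-12*b - 52) + m*(3*b^2 + 92*b + 125) - 50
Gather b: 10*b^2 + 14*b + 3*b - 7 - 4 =10*b^2 + 17*b - 11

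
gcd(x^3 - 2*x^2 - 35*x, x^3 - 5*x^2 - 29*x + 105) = x^2 - 2*x - 35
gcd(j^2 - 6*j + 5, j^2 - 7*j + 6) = j - 1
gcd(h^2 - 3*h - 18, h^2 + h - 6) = h + 3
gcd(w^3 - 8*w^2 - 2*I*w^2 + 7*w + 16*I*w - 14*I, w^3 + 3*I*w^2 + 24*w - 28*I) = w - 2*I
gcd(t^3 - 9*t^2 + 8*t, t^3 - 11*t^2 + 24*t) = t^2 - 8*t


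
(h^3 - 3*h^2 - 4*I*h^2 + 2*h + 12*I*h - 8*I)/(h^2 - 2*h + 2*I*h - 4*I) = (h^2 - h*(1 + 4*I) + 4*I)/(h + 2*I)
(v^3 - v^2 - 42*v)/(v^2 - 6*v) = (v^2 - v - 42)/(v - 6)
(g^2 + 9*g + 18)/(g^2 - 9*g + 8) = (g^2 + 9*g + 18)/(g^2 - 9*g + 8)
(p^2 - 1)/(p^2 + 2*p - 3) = (p + 1)/(p + 3)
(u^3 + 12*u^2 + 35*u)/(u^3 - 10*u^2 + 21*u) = (u^2 + 12*u + 35)/(u^2 - 10*u + 21)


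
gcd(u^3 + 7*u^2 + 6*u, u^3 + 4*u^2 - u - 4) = u + 1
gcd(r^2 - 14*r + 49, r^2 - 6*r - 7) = r - 7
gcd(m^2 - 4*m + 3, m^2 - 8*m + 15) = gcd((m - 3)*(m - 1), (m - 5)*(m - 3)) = m - 3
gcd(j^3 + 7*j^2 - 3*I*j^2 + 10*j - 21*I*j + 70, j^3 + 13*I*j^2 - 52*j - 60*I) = j + 2*I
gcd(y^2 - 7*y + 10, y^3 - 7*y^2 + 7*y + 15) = y - 5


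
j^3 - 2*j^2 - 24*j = j*(j - 6)*(j + 4)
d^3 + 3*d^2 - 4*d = d*(d - 1)*(d + 4)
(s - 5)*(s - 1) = s^2 - 6*s + 5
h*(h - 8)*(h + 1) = h^3 - 7*h^2 - 8*h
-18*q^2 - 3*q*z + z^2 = (-6*q + z)*(3*q + z)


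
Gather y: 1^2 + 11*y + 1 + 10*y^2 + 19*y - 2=10*y^2 + 30*y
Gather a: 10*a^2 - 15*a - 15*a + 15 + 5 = 10*a^2 - 30*a + 20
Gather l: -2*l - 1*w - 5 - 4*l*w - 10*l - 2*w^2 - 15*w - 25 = l*(-4*w - 12) - 2*w^2 - 16*w - 30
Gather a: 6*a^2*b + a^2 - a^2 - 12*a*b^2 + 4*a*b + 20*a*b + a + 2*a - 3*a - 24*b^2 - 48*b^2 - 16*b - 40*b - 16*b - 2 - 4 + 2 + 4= 6*a^2*b + a*(-12*b^2 + 24*b) - 72*b^2 - 72*b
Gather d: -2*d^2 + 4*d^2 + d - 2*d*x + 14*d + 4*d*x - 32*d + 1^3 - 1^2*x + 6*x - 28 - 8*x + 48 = 2*d^2 + d*(2*x - 17) - 3*x + 21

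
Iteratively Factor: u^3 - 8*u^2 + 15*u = (u - 3)*(u^2 - 5*u) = u*(u - 3)*(u - 5)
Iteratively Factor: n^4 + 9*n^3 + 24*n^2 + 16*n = (n + 4)*(n^3 + 5*n^2 + 4*n) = n*(n + 4)*(n^2 + 5*n + 4) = n*(n + 1)*(n + 4)*(n + 4)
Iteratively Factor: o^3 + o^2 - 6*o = (o + 3)*(o^2 - 2*o) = (o - 2)*(o + 3)*(o)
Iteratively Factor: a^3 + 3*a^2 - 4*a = (a + 4)*(a^2 - a) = (a - 1)*(a + 4)*(a)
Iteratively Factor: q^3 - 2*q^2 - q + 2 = (q - 2)*(q^2 - 1) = (q - 2)*(q - 1)*(q + 1)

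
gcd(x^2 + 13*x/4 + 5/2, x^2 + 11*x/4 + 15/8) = x + 5/4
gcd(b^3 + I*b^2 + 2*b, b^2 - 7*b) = b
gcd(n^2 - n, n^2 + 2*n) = n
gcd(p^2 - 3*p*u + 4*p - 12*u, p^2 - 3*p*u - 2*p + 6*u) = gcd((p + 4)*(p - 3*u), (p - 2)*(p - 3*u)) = p - 3*u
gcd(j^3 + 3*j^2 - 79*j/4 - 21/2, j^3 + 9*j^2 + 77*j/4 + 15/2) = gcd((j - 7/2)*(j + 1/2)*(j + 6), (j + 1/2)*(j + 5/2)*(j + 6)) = j^2 + 13*j/2 + 3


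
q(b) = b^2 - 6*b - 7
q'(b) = 2*b - 6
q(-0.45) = -4.10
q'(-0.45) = -6.90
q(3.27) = -15.93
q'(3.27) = 0.54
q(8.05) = 9.50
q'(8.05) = 10.10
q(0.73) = -10.85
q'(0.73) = -4.54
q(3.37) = -15.86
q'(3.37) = 0.74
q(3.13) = -15.98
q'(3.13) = 0.26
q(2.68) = -15.90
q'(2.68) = -0.64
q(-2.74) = 16.95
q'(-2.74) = -11.48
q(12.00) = 65.00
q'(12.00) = 18.00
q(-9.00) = 128.00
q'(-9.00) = -24.00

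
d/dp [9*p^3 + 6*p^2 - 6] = 3*p*(9*p + 4)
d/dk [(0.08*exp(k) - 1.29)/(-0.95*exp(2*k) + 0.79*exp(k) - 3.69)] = (0.076*exp(2*k) - 2.451*exp(k) + 0.7239)*exp(k)/(0.9025*exp(4*k) - 1.501*exp(3*k) + 7.6351*exp(2*k) - 5.8302*exp(k) + 13.6161)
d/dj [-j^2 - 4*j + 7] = -2*j - 4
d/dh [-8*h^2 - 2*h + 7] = -16*h - 2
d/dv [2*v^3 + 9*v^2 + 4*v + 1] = 6*v^2 + 18*v + 4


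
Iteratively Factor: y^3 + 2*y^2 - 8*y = (y + 4)*(y^2 - 2*y) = y*(y + 4)*(y - 2)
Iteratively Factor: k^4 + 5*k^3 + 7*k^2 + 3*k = (k)*(k^3 + 5*k^2 + 7*k + 3) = k*(k + 1)*(k^2 + 4*k + 3) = k*(k + 1)^2*(k + 3)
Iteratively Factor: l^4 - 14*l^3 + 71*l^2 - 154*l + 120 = (l - 4)*(l^3 - 10*l^2 + 31*l - 30) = (l - 5)*(l - 4)*(l^2 - 5*l + 6) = (l - 5)*(l - 4)*(l - 3)*(l - 2)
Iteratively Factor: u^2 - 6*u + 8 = (u - 2)*(u - 4)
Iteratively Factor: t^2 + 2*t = (t)*(t + 2)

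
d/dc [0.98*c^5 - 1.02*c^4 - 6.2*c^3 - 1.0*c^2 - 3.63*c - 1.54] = 4.9*c^4 - 4.08*c^3 - 18.6*c^2 - 2.0*c - 3.63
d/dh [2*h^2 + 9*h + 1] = 4*h + 9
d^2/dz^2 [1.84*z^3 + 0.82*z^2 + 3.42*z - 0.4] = 11.04*z + 1.64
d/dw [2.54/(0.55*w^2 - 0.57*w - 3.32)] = (1.4478 - 2.794*w)/(-0.55*w^2 + 0.57*w + 3.32)^2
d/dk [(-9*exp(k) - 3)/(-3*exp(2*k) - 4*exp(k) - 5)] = (-27*exp(2*k) - 18*exp(k) + 33)*exp(k)/(9*exp(4*k) + 24*exp(3*k) + 46*exp(2*k) + 40*exp(k) + 25)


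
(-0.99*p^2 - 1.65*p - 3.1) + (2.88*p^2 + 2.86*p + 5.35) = 1.89*p^2 + 1.21*p + 2.25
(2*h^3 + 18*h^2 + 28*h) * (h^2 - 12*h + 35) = 2*h^5 - 6*h^4 - 118*h^3 + 294*h^2 + 980*h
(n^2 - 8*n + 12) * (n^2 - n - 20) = n^4 - 9*n^3 + 148*n - 240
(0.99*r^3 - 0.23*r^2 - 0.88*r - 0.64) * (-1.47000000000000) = -1.4553*r^3 + 0.3381*r^2 + 1.2936*r + 0.9408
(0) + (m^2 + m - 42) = m^2 + m - 42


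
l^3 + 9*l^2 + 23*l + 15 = (l + 1)*(l + 3)*(l + 5)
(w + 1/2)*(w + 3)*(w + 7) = w^3 + 21*w^2/2 + 26*w + 21/2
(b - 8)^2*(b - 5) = b^3 - 21*b^2 + 144*b - 320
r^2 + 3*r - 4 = (r - 1)*(r + 4)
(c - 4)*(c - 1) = c^2 - 5*c + 4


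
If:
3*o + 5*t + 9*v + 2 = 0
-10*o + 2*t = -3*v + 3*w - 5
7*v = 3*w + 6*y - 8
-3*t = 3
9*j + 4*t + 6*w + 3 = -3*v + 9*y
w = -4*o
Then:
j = -95/6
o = -4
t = -1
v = 5/3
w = 16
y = -85/18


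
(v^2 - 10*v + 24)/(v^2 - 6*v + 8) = (v - 6)/(v - 2)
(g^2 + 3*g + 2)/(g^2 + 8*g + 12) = (g + 1)/(g + 6)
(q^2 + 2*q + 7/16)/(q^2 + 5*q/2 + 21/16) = (4*q + 1)/(4*q + 3)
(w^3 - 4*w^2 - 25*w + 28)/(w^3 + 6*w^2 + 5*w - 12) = (w - 7)/(w + 3)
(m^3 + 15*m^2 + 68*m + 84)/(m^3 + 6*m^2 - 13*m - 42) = (m + 6)/(m - 3)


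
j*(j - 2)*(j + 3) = j^3 + j^2 - 6*j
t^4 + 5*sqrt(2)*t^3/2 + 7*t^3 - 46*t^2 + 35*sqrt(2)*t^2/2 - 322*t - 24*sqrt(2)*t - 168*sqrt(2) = (t + 7)*(t - 4*sqrt(2))*(t + sqrt(2)/2)*(t + 6*sqrt(2))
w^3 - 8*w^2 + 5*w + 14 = (w - 7)*(w - 2)*(w + 1)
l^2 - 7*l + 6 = (l - 6)*(l - 1)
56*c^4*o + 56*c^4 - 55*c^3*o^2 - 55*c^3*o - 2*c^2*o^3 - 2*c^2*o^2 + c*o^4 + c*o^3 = (-8*c + o)*(-c + o)*(7*c + o)*(c*o + c)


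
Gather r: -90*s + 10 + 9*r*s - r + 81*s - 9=r*(9*s - 1) - 9*s + 1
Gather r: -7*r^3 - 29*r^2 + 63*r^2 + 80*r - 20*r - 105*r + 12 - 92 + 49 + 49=-7*r^3 + 34*r^2 - 45*r + 18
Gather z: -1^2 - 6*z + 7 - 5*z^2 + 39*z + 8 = -5*z^2 + 33*z + 14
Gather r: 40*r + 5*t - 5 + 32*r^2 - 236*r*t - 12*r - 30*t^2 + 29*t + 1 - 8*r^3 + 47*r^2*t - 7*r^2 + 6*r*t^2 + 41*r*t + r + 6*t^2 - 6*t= -8*r^3 + r^2*(47*t + 25) + r*(6*t^2 - 195*t + 29) - 24*t^2 + 28*t - 4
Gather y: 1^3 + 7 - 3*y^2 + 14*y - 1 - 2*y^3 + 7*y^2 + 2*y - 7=-2*y^3 + 4*y^2 + 16*y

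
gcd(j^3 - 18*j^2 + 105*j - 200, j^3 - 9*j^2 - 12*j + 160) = j^2 - 13*j + 40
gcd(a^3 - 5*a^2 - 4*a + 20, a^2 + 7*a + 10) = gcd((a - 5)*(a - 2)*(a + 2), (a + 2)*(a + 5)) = a + 2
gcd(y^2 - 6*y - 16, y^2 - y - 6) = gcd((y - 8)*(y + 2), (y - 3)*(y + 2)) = y + 2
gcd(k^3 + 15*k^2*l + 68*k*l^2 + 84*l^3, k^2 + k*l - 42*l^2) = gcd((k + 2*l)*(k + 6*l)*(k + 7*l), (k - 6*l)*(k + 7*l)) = k + 7*l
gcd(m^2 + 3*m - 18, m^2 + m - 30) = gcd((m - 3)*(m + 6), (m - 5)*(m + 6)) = m + 6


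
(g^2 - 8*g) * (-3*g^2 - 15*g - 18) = -3*g^4 + 9*g^3 + 102*g^2 + 144*g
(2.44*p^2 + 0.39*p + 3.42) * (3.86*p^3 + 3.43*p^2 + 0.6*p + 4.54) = 9.4184*p^5 + 9.8746*p^4 + 16.0029*p^3 + 23.0422*p^2 + 3.8226*p + 15.5268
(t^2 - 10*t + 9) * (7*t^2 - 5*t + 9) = 7*t^4 - 75*t^3 + 122*t^2 - 135*t + 81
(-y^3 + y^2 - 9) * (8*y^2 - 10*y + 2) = -8*y^5 + 18*y^4 - 12*y^3 - 70*y^2 + 90*y - 18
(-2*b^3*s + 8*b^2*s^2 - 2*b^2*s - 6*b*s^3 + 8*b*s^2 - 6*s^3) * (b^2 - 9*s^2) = -2*b^5*s + 8*b^4*s^2 - 2*b^4*s + 12*b^3*s^3 + 8*b^3*s^2 - 72*b^2*s^4 + 12*b^2*s^3 + 54*b*s^5 - 72*b*s^4 + 54*s^5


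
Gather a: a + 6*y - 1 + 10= a + 6*y + 9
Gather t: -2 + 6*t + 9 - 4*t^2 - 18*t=-4*t^2 - 12*t + 7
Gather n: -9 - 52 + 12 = -49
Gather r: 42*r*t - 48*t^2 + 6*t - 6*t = 42*r*t - 48*t^2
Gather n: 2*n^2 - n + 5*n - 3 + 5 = 2*n^2 + 4*n + 2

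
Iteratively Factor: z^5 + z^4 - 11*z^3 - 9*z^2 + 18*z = (z + 3)*(z^4 - 2*z^3 - 5*z^2 + 6*z) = (z - 1)*(z + 3)*(z^3 - z^2 - 6*z) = (z - 3)*(z - 1)*(z + 3)*(z^2 + 2*z) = z*(z - 3)*(z - 1)*(z + 3)*(z + 2)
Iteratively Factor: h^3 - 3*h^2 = (h)*(h^2 - 3*h) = h*(h - 3)*(h)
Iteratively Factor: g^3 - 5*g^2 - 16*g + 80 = (g - 5)*(g^2 - 16) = (g - 5)*(g + 4)*(g - 4)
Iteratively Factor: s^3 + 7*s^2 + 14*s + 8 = (s + 1)*(s^2 + 6*s + 8) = (s + 1)*(s + 4)*(s + 2)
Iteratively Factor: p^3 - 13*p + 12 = (p + 4)*(p^2 - 4*p + 3) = (p - 3)*(p + 4)*(p - 1)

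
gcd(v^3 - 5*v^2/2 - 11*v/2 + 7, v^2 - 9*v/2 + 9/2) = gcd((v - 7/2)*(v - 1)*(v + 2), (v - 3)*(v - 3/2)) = 1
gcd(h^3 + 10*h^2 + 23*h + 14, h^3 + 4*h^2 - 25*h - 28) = h^2 + 8*h + 7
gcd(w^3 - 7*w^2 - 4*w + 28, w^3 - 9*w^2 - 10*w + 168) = w - 7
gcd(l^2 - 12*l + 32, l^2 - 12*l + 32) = l^2 - 12*l + 32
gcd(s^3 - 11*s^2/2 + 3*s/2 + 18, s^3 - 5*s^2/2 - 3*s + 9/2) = s^2 - 3*s/2 - 9/2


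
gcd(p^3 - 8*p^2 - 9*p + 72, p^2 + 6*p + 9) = p + 3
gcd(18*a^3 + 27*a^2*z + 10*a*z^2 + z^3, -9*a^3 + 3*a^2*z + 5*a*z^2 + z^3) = 3*a + z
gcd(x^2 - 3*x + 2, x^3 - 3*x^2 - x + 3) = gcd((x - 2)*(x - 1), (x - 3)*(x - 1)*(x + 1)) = x - 1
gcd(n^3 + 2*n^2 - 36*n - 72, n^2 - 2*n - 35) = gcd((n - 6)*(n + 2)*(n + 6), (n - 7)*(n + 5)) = 1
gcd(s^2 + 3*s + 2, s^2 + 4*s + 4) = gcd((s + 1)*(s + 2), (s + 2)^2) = s + 2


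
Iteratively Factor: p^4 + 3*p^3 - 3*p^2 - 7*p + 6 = (p - 1)*(p^3 + 4*p^2 + p - 6) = (p - 1)^2*(p^2 + 5*p + 6) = (p - 1)^2*(p + 2)*(p + 3)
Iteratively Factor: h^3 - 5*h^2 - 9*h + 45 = (h + 3)*(h^2 - 8*h + 15) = (h - 5)*(h + 3)*(h - 3)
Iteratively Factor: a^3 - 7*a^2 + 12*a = (a - 3)*(a^2 - 4*a) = a*(a - 3)*(a - 4)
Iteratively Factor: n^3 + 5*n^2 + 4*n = (n + 4)*(n^2 + n) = (n + 1)*(n + 4)*(n)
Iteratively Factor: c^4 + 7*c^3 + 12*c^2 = (c + 4)*(c^3 + 3*c^2) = c*(c + 4)*(c^2 + 3*c) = c*(c + 3)*(c + 4)*(c)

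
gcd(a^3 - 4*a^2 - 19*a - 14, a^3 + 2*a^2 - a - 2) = a^2 + 3*a + 2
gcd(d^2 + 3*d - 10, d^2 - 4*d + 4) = d - 2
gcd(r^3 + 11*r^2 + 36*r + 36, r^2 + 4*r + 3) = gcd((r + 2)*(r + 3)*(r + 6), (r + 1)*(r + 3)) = r + 3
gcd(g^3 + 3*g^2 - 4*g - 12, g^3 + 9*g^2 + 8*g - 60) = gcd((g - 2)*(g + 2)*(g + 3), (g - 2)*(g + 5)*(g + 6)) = g - 2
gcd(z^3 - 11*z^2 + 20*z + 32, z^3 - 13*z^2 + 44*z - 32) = z^2 - 12*z + 32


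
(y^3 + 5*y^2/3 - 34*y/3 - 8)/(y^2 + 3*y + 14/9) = 3*(y^2 + y - 12)/(3*y + 7)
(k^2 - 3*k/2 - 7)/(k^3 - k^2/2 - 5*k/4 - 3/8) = 4*(-2*k^2 + 3*k + 14)/(-8*k^3 + 4*k^2 + 10*k + 3)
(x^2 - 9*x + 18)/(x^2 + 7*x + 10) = (x^2 - 9*x + 18)/(x^2 + 7*x + 10)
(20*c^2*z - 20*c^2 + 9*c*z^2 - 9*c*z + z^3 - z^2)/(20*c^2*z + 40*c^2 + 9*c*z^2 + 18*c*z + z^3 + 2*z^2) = (z - 1)/(z + 2)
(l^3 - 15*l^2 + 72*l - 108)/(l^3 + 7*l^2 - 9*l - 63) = (l^2 - 12*l + 36)/(l^2 + 10*l + 21)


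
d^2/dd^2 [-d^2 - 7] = -2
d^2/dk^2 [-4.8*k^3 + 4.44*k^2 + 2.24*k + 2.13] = 8.88 - 28.8*k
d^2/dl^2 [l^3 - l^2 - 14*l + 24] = 6*l - 2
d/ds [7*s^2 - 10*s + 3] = 14*s - 10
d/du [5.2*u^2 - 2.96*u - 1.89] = 10.4*u - 2.96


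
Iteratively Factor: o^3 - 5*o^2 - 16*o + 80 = (o - 4)*(o^2 - o - 20) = (o - 4)*(o + 4)*(o - 5)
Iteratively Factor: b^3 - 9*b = (b + 3)*(b^2 - 3*b) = (b - 3)*(b + 3)*(b)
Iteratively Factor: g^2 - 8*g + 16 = (g - 4)*(g - 4)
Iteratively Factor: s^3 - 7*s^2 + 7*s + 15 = (s + 1)*(s^2 - 8*s + 15) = (s - 5)*(s + 1)*(s - 3)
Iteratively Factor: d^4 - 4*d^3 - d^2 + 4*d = (d + 1)*(d^3 - 5*d^2 + 4*d) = d*(d + 1)*(d^2 - 5*d + 4) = d*(d - 1)*(d + 1)*(d - 4)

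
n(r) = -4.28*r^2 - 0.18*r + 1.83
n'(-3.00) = 25.50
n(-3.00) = -36.15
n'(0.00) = -0.18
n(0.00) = 1.83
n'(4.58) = -39.38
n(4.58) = -88.77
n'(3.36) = -28.94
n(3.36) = -47.09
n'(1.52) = -13.19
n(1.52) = -8.33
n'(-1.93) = 16.34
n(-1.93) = -13.77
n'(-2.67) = 22.68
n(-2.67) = -28.20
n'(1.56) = -13.53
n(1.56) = -8.87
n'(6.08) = -52.22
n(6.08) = -157.48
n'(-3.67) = 31.24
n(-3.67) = -55.16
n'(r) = -8.56*r - 0.18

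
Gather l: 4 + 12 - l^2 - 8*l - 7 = -l^2 - 8*l + 9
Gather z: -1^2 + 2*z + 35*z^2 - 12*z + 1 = 35*z^2 - 10*z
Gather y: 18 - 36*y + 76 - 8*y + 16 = 110 - 44*y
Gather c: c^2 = c^2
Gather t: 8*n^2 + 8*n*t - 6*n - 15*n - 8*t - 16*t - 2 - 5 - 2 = 8*n^2 - 21*n + t*(8*n - 24) - 9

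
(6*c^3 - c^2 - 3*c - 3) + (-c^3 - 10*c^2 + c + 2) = 5*c^3 - 11*c^2 - 2*c - 1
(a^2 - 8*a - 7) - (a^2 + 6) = -8*a - 13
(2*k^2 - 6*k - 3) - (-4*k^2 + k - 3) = 6*k^2 - 7*k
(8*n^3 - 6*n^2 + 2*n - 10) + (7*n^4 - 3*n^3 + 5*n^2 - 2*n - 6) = 7*n^4 + 5*n^3 - n^2 - 16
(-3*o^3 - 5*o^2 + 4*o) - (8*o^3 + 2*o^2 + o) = -11*o^3 - 7*o^2 + 3*o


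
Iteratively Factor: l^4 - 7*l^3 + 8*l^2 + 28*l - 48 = (l - 4)*(l^3 - 3*l^2 - 4*l + 12) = (l - 4)*(l - 3)*(l^2 - 4) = (l - 4)*(l - 3)*(l + 2)*(l - 2)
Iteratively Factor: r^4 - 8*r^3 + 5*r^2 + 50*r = (r + 2)*(r^3 - 10*r^2 + 25*r) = (r - 5)*(r + 2)*(r^2 - 5*r) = r*(r - 5)*(r + 2)*(r - 5)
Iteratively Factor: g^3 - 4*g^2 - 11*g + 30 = (g - 5)*(g^2 + g - 6) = (g - 5)*(g + 3)*(g - 2)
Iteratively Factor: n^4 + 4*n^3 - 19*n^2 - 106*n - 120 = (n + 3)*(n^3 + n^2 - 22*n - 40) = (n - 5)*(n + 3)*(n^2 + 6*n + 8) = (n - 5)*(n + 2)*(n + 3)*(n + 4)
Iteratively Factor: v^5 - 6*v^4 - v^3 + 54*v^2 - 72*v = (v - 4)*(v^4 - 2*v^3 - 9*v^2 + 18*v) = v*(v - 4)*(v^3 - 2*v^2 - 9*v + 18) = v*(v - 4)*(v - 3)*(v^2 + v - 6) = v*(v - 4)*(v - 3)*(v - 2)*(v + 3)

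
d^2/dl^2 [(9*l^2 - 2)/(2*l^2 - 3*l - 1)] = 2*(54*l^3 + 30*l^2 + 36*l - 13)/(8*l^6 - 36*l^5 + 42*l^4 + 9*l^3 - 21*l^2 - 9*l - 1)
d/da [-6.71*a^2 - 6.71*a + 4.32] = -13.42*a - 6.71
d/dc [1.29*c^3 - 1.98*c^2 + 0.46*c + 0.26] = 3.87*c^2 - 3.96*c + 0.46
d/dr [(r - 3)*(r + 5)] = 2*r + 2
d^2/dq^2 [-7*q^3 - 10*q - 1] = -42*q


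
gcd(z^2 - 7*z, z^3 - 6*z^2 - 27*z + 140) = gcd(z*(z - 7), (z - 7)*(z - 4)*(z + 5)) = z - 7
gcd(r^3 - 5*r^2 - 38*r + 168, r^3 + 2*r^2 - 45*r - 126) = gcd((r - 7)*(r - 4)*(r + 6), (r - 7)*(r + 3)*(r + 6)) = r^2 - r - 42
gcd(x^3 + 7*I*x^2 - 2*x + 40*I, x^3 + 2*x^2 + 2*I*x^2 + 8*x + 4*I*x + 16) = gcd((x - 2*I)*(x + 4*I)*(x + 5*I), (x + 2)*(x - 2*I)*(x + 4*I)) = x^2 + 2*I*x + 8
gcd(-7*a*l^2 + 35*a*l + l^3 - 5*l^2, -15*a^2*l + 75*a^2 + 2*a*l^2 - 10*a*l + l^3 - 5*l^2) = l - 5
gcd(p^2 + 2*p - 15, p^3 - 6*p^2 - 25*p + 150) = p + 5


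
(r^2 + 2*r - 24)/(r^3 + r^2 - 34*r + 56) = (r + 6)/(r^2 + 5*r - 14)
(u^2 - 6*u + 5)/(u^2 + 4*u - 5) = (u - 5)/(u + 5)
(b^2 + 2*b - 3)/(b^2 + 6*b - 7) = (b + 3)/(b + 7)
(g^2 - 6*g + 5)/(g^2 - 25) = (g - 1)/(g + 5)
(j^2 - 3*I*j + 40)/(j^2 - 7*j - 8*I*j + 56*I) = (j + 5*I)/(j - 7)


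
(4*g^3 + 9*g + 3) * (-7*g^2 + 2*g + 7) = -28*g^5 + 8*g^4 - 35*g^3 - 3*g^2 + 69*g + 21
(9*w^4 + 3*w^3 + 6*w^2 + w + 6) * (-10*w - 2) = -90*w^5 - 48*w^4 - 66*w^3 - 22*w^2 - 62*w - 12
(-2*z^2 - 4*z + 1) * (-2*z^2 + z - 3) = 4*z^4 + 6*z^3 + 13*z - 3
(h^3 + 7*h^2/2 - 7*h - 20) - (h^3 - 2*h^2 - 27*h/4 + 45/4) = 11*h^2/2 - h/4 - 125/4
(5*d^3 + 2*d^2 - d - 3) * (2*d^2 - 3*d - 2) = 10*d^5 - 11*d^4 - 18*d^3 - 7*d^2 + 11*d + 6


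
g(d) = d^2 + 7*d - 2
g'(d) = 2*d + 7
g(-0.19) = -3.29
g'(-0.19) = 6.62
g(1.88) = 14.69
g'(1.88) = 10.76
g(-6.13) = -7.33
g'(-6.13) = -5.26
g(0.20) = -0.56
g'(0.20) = 7.40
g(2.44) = 21.03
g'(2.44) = 11.88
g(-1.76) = -11.22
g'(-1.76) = 3.48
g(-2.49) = -13.23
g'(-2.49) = 2.02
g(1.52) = 10.95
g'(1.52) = 10.04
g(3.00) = 28.00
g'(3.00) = 13.00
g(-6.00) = -8.00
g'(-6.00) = -5.00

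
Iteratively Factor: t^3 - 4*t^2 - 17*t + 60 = (t - 5)*(t^2 + t - 12) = (t - 5)*(t + 4)*(t - 3)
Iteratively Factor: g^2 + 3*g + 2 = (g + 2)*(g + 1)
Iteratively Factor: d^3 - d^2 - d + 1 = (d - 1)*(d^2 - 1) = (d - 1)^2*(d + 1)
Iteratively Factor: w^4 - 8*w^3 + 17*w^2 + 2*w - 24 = (w + 1)*(w^3 - 9*w^2 + 26*w - 24) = (w - 2)*(w + 1)*(w^2 - 7*w + 12) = (w - 4)*(w - 2)*(w + 1)*(w - 3)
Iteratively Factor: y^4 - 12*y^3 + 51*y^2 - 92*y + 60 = (y - 3)*(y^3 - 9*y^2 + 24*y - 20) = (y - 3)*(y - 2)*(y^2 - 7*y + 10) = (y - 5)*(y - 3)*(y - 2)*(y - 2)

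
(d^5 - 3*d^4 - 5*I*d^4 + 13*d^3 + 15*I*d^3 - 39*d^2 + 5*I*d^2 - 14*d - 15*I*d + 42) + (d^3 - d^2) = d^5 - 3*d^4 - 5*I*d^4 + 14*d^3 + 15*I*d^3 - 40*d^2 + 5*I*d^2 - 14*d - 15*I*d + 42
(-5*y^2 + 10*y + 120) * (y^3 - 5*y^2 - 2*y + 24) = -5*y^5 + 35*y^4 + 80*y^3 - 740*y^2 + 2880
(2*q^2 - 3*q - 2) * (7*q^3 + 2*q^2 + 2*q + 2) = 14*q^5 - 17*q^4 - 16*q^3 - 6*q^2 - 10*q - 4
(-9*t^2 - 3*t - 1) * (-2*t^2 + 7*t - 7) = 18*t^4 - 57*t^3 + 44*t^2 + 14*t + 7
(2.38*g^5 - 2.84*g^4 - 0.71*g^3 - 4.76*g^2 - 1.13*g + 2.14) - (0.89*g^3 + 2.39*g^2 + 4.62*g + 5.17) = 2.38*g^5 - 2.84*g^4 - 1.6*g^3 - 7.15*g^2 - 5.75*g - 3.03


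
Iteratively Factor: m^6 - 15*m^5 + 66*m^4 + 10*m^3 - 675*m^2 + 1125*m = (m - 3)*(m^5 - 12*m^4 + 30*m^3 + 100*m^2 - 375*m) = (m - 5)*(m - 3)*(m^4 - 7*m^3 - 5*m^2 + 75*m) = (m - 5)*(m - 3)*(m + 3)*(m^3 - 10*m^2 + 25*m) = m*(m - 5)*(m - 3)*(m + 3)*(m^2 - 10*m + 25) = m*(m - 5)^2*(m - 3)*(m + 3)*(m - 5)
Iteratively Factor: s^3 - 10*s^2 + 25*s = (s - 5)*(s^2 - 5*s) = s*(s - 5)*(s - 5)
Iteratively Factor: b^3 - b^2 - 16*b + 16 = (b - 4)*(b^2 + 3*b - 4) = (b - 4)*(b - 1)*(b + 4)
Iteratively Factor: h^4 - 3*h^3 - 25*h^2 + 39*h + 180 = (h - 5)*(h^3 + 2*h^2 - 15*h - 36) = (h - 5)*(h - 4)*(h^2 + 6*h + 9) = (h - 5)*(h - 4)*(h + 3)*(h + 3)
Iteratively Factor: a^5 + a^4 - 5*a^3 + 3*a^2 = (a)*(a^4 + a^3 - 5*a^2 + 3*a) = a*(a - 1)*(a^3 + 2*a^2 - 3*a) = a^2*(a - 1)*(a^2 + 2*a - 3) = a^2*(a - 1)^2*(a + 3)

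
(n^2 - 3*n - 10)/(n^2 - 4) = (n - 5)/(n - 2)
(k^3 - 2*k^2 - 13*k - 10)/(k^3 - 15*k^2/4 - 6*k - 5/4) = 4*(k + 2)/(4*k + 1)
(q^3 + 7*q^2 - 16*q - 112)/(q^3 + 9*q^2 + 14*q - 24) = (q^2 + 3*q - 28)/(q^2 + 5*q - 6)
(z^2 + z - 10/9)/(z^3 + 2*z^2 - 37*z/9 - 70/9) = (3*z - 2)/(3*z^2 + z - 14)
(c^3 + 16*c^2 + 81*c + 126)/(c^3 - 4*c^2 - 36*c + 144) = (c^2 + 10*c + 21)/(c^2 - 10*c + 24)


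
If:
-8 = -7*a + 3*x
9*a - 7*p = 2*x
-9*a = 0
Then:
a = 0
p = 16/21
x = -8/3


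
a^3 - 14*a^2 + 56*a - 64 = (a - 8)*(a - 4)*(a - 2)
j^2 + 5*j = j*(j + 5)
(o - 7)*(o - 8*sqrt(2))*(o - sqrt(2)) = o^3 - 9*sqrt(2)*o^2 - 7*o^2 + 16*o + 63*sqrt(2)*o - 112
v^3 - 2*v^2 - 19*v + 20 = (v - 5)*(v - 1)*(v + 4)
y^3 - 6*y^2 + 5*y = y*(y - 5)*(y - 1)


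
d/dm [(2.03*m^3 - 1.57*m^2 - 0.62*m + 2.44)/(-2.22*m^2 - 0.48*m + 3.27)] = (-4.5066*m^4 - 1.9488*m^3 + 19.2915*m^2 + 0.565799999999999*m - 0.8562)/(4.9284*m^4 + 2.1312*m^3 - 14.2884*m^2 - 3.1392*m + 10.6929)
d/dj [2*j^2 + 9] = 4*j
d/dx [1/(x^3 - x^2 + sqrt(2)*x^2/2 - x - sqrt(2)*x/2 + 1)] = 2*(-6*x^2 - 2*sqrt(2)*x + 4*x + sqrt(2) + 2)/(2*x^3 - 2*x^2 + sqrt(2)*x^2 - 2*x - sqrt(2)*x + 2)^2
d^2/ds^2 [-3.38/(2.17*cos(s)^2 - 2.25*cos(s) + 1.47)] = (63.664328*(1 - cos(s)^2)^2 - 49.50855*cos(s)^3 + 5.815966*cos(s)^2 + 110.19645*cos(s) - 76.323104)/(2.17*cos(s)^2 - 2.25*cos(s) + 1.47)^3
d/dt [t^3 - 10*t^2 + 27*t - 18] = 3*t^2 - 20*t + 27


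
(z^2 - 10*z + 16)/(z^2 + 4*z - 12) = (z - 8)/(z + 6)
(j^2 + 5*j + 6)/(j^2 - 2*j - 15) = (j + 2)/(j - 5)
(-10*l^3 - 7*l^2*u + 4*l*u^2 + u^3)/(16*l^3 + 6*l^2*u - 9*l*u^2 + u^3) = (5*l + u)/(-8*l + u)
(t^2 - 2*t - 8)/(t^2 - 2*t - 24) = (-t^2 + 2*t + 8)/(-t^2 + 2*t + 24)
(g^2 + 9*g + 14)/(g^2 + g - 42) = (g + 2)/(g - 6)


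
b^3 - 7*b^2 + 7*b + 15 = (b - 5)*(b - 3)*(b + 1)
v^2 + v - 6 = (v - 2)*(v + 3)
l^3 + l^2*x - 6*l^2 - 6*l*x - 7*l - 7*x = (l - 7)*(l + 1)*(l + x)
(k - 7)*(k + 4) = k^2 - 3*k - 28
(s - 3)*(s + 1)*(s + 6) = s^3 + 4*s^2 - 15*s - 18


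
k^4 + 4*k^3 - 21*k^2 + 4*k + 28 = (k - 2)^2*(k + 1)*(k + 7)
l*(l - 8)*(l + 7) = l^3 - l^2 - 56*l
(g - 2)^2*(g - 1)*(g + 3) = g^4 - 2*g^3 - 7*g^2 + 20*g - 12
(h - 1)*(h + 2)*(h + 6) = h^3 + 7*h^2 + 4*h - 12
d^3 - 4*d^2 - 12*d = d*(d - 6)*(d + 2)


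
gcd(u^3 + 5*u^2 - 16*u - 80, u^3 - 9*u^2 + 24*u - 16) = u - 4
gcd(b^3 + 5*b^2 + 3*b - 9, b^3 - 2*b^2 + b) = b - 1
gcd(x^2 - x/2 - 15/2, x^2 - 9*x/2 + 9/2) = x - 3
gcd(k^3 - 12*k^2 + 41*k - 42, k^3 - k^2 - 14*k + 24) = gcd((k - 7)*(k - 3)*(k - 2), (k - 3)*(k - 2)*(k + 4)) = k^2 - 5*k + 6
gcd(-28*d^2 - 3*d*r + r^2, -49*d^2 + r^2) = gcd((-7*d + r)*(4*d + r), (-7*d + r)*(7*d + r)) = -7*d + r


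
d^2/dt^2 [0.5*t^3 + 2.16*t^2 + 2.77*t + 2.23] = 3.0*t + 4.32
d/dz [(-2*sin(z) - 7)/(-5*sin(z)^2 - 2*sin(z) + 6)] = 2*(-35*sin(z) + 5*cos(z)^2 - 18)*cos(z)/(5*sin(z)^2 + 2*sin(z) - 6)^2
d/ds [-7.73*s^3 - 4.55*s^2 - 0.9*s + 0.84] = -23.19*s^2 - 9.1*s - 0.9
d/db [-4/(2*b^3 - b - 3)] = 4*(6*b^2 - 1)/(-2*b^3 + b + 3)^2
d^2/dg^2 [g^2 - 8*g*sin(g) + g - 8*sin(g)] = 8*g*sin(g) + 8*sin(g) - 16*cos(g) + 2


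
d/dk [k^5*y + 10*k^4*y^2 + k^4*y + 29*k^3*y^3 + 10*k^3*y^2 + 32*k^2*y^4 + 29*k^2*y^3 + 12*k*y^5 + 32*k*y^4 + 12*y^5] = y*(5*k^4 + 40*k^3*y + 4*k^3 + 87*k^2*y^2 + 30*k^2*y + 64*k*y^3 + 58*k*y^2 + 12*y^4 + 32*y^3)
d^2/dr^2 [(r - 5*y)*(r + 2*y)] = 2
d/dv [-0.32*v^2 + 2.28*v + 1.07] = 2.28 - 0.64*v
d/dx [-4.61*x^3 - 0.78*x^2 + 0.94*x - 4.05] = -13.83*x^2 - 1.56*x + 0.94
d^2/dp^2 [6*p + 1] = 0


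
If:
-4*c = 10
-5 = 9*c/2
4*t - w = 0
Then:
No Solution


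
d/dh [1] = 0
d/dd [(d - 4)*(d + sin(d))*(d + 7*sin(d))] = (d - 4)*(d + sin(d))*(7*cos(d) + 1) + (d - 4)*(d + 7*sin(d))*(cos(d) + 1) + (d + sin(d))*(d + 7*sin(d))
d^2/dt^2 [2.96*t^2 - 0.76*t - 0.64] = 5.92000000000000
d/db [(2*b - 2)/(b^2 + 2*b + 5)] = 2*(b^2 + 2*b - 2*(b - 1)*(b + 1) + 5)/(b^2 + 2*b + 5)^2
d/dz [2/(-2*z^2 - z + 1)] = 2*(4*z + 1)/(2*z^2 + z - 1)^2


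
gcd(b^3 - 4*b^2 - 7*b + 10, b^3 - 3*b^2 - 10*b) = b^2 - 3*b - 10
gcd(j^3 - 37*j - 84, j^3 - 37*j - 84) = j^3 - 37*j - 84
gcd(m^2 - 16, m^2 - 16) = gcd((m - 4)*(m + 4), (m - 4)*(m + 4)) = m^2 - 16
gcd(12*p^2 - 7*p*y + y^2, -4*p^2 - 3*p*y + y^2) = -4*p + y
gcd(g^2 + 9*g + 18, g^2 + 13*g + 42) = g + 6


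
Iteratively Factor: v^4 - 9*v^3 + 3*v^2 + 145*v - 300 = (v - 5)*(v^3 - 4*v^2 - 17*v + 60) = (v - 5)*(v - 3)*(v^2 - v - 20) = (v - 5)^2*(v - 3)*(v + 4)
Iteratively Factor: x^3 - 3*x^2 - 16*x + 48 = (x + 4)*(x^2 - 7*x + 12) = (x - 3)*(x + 4)*(x - 4)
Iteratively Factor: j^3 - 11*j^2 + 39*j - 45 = (j - 5)*(j^2 - 6*j + 9) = (j - 5)*(j - 3)*(j - 3)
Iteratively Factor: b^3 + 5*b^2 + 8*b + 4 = (b + 2)*(b^2 + 3*b + 2) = (b + 2)^2*(b + 1)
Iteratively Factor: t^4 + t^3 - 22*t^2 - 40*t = (t)*(t^3 + t^2 - 22*t - 40) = t*(t - 5)*(t^2 + 6*t + 8) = t*(t - 5)*(t + 2)*(t + 4)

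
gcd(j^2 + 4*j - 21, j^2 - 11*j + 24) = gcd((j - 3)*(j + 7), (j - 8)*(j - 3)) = j - 3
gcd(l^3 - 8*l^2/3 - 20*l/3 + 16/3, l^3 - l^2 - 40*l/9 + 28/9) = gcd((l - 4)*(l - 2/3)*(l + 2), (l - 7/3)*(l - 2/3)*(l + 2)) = l^2 + 4*l/3 - 4/3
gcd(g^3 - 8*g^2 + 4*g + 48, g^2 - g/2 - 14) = g - 4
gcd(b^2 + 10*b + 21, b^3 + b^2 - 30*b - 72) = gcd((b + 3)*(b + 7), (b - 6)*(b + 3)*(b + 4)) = b + 3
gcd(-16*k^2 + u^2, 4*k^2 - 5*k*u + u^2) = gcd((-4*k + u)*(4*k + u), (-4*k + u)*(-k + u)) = -4*k + u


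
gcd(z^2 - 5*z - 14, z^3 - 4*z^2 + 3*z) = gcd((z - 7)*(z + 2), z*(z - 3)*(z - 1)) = 1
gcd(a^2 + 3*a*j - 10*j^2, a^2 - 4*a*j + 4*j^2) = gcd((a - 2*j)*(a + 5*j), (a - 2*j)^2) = a - 2*j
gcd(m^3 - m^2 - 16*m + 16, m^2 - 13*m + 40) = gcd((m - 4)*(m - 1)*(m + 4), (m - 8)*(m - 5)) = 1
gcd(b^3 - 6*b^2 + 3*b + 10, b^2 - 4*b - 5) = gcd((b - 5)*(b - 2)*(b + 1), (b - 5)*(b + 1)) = b^2 - 4*b - 5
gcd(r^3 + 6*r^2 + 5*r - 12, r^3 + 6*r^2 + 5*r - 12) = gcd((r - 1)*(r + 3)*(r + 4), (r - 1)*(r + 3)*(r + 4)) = r^3 + 6*r^2 + 5*r - 12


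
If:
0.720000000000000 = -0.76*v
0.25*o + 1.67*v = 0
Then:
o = 6.33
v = -0.95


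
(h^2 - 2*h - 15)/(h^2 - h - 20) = (h + 3)/(h + 4)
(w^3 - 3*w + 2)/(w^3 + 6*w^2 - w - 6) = (w^2 + w - 2)/(w^2 + 7*w + 6)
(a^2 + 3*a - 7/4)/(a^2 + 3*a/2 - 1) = (a + 7/2)/(a + 2)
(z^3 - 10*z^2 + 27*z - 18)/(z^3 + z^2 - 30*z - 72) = (z^2 - 4*z + 3)/(z^2 + 7*z + 12)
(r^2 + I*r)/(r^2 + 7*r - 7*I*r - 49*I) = r*(r + I)/(r^2 + 7*r*(1 - I) - 49*I)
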